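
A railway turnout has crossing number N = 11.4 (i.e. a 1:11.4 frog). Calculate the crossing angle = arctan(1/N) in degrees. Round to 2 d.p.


1/N = 1/11.4 = 0.087719
angle = arctan(0.087719) = 0.087495 rad
angle = 0.087495 * 180/pi = 5.01 degrees

5.01


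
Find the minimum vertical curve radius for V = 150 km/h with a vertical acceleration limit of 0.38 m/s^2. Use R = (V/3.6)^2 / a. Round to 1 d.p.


Convert speed: V = 150 / 3.6 = 41.6667 m/s
V^2 = 1736.1111 m^2/s^2
R_v = 1736.1111 / 0.38
R_v = 4568.7 m

4568.7


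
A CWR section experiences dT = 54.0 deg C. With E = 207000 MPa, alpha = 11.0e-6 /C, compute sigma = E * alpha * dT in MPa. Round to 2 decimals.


sigma = E * alpha * dT
sigma = 207000 * 11.0e-6 * 54.0
sigma = 2.277 * 54.0
sigma = 122.96 MPa

122.96


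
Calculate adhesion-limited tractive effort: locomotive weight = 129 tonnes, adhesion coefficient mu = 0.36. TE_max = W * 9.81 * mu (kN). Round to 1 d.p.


TE_max = W * g * mu
TE_max = 129 * 9.81 * 0.36
TE_max = 1265.49 * 0.36
TE_max = 455.6 kN

455.6


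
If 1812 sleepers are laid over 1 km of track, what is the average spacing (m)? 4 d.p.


Spacing = 1000 m / number of sleepers
Spacing = 1000 / 1812
Spacing = 0.5519 m

0.5519


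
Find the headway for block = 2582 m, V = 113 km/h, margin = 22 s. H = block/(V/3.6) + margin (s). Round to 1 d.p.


V = 113 / 3.6 = 31.3889 m/s
Block traversal time = 2582 / 31.3889 = 82.2584 s
Headway = 82.2584 + 22
Headway = 104.3 s

104.3


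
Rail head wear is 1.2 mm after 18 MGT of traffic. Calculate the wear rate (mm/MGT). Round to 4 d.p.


Wear rate = total wear / cumulative tonnage
Rate = 1.2 / 18
Rate = 0.0667 mm/MGT

0.0667


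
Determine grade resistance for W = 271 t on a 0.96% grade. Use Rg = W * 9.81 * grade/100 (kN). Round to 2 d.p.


Rg = W * 9.81 * grade / 100
Rg = 271 * 9.81 * 0.96 / 100
Rg = 2658.51 * 0.0096
Rg = 25.52 kN

25.52


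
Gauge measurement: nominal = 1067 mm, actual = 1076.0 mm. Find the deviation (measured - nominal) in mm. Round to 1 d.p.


Deviation = measured - nominal
Deviation = 1076.0 - 1067
Deviation = 9.0 mm

9.0


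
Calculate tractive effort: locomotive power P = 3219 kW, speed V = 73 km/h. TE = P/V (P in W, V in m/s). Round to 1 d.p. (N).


Convert: P = 3219 kW = 3219000 W
V = 73 / 3.6 = 20.2778 m/s
TE = 3219000 / 20.2778
TE = 158745.2 N

158745.2


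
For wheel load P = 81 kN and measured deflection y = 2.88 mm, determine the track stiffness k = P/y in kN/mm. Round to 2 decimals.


Track stiffness k = P / y
k = 81 / 2.88
k = 28.13 kN/mm

28.13


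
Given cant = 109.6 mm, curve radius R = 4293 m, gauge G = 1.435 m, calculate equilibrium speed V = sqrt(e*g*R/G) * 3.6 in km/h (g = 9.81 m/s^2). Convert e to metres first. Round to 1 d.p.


Convert cant: e = 109.6 mm = 0.1096 m
V_ms = sqrt(0.1096 * 9.81 * 4293 / 1.435)
V_ms = sqrt(3216.536981) = 56.7145 m/s
V = 56.7145 * 3.6 = 204.2 km/h

204.2


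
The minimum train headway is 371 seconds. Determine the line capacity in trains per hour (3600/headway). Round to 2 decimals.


Capacity = 3600 / headway
Capacity = 3600 / 371
Capacity = 9.70 trains/hour

9.70


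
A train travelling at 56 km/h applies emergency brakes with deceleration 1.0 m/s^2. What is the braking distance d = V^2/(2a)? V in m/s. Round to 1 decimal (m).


Convert speed: V = 56 / 3.6 = 15.5556 m/s
V^2 = 241.9753
d = 241.9753 / (2 * 1.0)
d = 241.9753 / 2.0
d = 121.0 m

121.0


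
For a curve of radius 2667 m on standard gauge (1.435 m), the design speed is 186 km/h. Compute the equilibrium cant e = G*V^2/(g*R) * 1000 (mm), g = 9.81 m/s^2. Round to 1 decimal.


Convert speed: V = 186 / 3.6 = 51.6667 m/s
Apply formula: e = 1.435 * 51.6667^2 / (9.81 * 2667)
e = 1.435 * 2669.4444 / 26163.27
e = 0.146413 m = 146.4 mm

146.4


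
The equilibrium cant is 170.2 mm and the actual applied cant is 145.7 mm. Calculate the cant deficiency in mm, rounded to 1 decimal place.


Cant deficiency = equilibrium cant - actual cant
CD = 170.2 - 145.7
CD = 24.5 mm

24.5


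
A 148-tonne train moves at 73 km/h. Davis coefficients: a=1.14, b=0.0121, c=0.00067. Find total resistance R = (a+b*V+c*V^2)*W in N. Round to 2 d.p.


b*V = 0.0121 * 73 = 0.8833
c*V^2 = 0.00067 * 5329 = 3.57043
R_per_t = 1.14 + 0.8833 + 3.57043 = 5.59373 N/t
R_total = 5.59373 * 148 = 827.87 N

827.87


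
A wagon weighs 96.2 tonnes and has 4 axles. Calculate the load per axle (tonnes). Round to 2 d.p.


Load per axle = total weight / number of axles
Load = 96.2 / 4
Load = 24.05 tonnes

24.05


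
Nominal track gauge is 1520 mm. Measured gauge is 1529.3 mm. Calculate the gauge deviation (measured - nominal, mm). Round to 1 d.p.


Deviation = measured - nominal
Deviation = 1529.3 - 1520
Deviation = 9.3 mm

9.3


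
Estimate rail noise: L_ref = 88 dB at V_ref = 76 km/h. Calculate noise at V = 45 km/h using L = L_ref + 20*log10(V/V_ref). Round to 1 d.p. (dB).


V/V_ref = 45 / 76 = 0.592105
log10(0.592105) = -0.227601
20 * -0.227601 = -4.552
L = 88 + -4.552 = 83.4 dB

83.4


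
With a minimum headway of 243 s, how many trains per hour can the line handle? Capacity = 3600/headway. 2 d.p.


Capacity = 3600 / headway
Capacity = 3600 / 243
Capacity = 14.81 trains/hour

14.81


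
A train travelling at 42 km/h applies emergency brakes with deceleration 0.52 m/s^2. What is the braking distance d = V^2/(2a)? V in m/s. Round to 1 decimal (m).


Convert speed: V = 42 / 3.6 = 11.6667 m/s
V^2 = 136.1111
d = 136.1111 / (2 * 0.52)
d = 136.1111 / 1.04
d = 130.9 m

130.9


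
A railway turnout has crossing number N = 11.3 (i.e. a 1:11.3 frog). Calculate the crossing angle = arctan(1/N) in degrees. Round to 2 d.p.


1/N = 1/11.3 = 0.088496
angle = arctan(0.088496) = 0.088266 rad
angle = 0.088266 * 180/pi = 5.06 degrees

5.06


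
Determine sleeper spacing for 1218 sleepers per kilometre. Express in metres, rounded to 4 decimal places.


Spacing = 1000 m / number of sleepers
Spacing = 1000 / 1218
Spacing = 0.8210 m

0.8210


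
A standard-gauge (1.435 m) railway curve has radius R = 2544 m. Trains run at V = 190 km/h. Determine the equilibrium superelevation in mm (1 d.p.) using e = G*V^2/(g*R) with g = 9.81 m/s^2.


Convert speed: V = 190 / 3.6 = 52.7778 m/s
Apply formula: e = 1.435 * 52.7778^2 / (9.81 * 2544)
e = 1.435 * 2785.4938 / 24956.64
e = 0.160165 m = 160.2 mm

160.2


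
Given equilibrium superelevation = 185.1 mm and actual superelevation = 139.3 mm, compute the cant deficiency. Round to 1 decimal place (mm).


Cant deficiency = equilibrium cant - actual cant
CD = 185.1 - 139.3
CD = 45.8 mm

45.8


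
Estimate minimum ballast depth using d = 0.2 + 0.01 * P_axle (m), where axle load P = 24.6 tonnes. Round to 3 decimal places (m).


d = 0.2 + 0.01 * 24.6
d = 0.2 + 0.246
d = 0.446 m

0.446


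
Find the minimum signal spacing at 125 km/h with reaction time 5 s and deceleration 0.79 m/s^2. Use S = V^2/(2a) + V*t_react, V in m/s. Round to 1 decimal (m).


V = 125 / 3.6 = 34.7222 m/s
Braking distance = 34.7222^2 / (2*0.79) = 763.0587 m
Sighting distance = 34.7222 * 5 = 173.6111 m
S = 763.0587 + 173.6111 = 936.7 m

936.7


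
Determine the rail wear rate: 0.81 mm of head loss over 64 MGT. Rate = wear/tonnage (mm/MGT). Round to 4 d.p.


Wear rate = total wear / cumulative tonnage
Rate = 0.81 / 64
Rate = 0.0127 mm/MGT

0.0127


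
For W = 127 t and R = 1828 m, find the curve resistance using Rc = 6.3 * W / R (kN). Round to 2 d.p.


Rc = 6.3 * W / R
Rc = 6.3 * 127 / 1828
Rc = 800.1 / 1828
Rc = 0.44 kN

0.44


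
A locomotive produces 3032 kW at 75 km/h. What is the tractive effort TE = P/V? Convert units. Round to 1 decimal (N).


Convert: P = 3032 kW = 3032000 W
V = 75 / 3.6 = 20.8333 m/s
TE = 3032000 / 20.8333
TE = 145536.0 N

145536.0


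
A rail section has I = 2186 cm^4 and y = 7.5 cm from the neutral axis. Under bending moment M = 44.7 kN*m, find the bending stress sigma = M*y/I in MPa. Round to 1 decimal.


Convert units:
M = 44.7 kN*m = 44700000 N*mm
y = 7.5 cm = 75 mm
I = 2186 cm^4 = 21860000 mm^4
sigma = 44700000 * 75 / 21860000
sigma = 153.4 MPa

153.4


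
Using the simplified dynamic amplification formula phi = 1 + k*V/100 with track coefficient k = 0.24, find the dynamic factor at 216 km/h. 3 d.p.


phi = 1 + k * V / 100
phi = 1 + 0.24 * 216 / 100
phi = 1 + 0.5184
phi = 1.518

1.518


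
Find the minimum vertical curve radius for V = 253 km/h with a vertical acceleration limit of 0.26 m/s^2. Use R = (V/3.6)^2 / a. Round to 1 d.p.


Convert speed: V = 253 / 3.6 = 70.2778 m/s
V^2 = 4938.966 m^2/s^2
R_v = 4938.966 / 0.26
R_v = 18996.0 m

18996.0


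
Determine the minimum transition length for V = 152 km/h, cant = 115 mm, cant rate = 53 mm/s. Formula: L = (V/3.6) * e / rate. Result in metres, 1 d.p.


Convert speed: V = 152 / 3.6 = 42.2222 m/s
L = 42.2222 * 115 / 53
L = 4855.5556 / 53
L = 91.6 m

91.6


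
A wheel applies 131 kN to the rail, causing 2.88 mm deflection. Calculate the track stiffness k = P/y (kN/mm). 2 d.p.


Track stiffness k = P / y
k = 131 / 2.88
k = 45.49 kN/mm

45.49


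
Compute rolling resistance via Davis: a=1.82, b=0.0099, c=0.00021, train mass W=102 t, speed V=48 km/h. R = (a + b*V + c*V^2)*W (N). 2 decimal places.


b*V = 0.0099 * 48 = 0.4752
c*V^2 = 0.00021 * 2304 = 0.48384
R_per_t = 1.82 + 0.4752 + 0.48384 = 2.77904 N/t
R_total = 2.77904 * 102 = 283.46 N

283.46


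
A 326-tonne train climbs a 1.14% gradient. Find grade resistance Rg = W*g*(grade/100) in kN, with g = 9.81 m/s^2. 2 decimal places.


Rg = W * 9.81 * grade / 100
Rg = 326 * 9.81 * 1.14 / 100
Rg = 3198.06 * 0.0114
Rg = 36.46 kN

36.46


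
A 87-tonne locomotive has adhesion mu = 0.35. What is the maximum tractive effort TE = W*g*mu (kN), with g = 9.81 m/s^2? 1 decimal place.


TE_max = W * g * mu
TE_max = 87 * 9.81 * 0.35
TE_max = 853.47 * 0.35
TE_max = 298.7 kN

298.7


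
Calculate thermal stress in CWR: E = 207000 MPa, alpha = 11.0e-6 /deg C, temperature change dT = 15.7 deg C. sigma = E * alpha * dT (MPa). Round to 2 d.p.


sigma = E * alpha * dT
sigma = 207000 * 11.0e-6 * 15.7
sigma = 2.277 * 15.7
sigma = 35.75 MPa

35.75


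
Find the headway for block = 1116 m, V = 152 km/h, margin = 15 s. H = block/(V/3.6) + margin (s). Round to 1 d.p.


V = 152 / 3.6 = 42.2222 m/s
Block traversal time = 1116 / 42.2222 = 26.4316 s
Headway = 26.4316 + 15
Headway = 41.4 s

41.4


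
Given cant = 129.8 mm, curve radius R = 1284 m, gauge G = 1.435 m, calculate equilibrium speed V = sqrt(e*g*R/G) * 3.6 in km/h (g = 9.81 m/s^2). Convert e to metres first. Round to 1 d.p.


Convert cant: e = 129.8 mm = 0.1298 m
V_ms = sqrt(0.1298 * 9.81 * 1284 / 1.435)
V_ms = sqrt(1139.349123) = 33.7542 m/s
V = 33.7542 * 3.6 = 121.5 km/h

121.5


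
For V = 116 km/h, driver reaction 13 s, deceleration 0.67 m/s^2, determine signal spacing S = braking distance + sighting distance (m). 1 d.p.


V = 116 / 3.6 = 32.2222 m/s
Braking distance = 32.2222^2 / (2*0.67) = 774.8296 m
Sighting distance = 32.2222 * 13 = 418.8889 m
S = 774.8296 + 418.8889 = 1193.7 m

1193.7


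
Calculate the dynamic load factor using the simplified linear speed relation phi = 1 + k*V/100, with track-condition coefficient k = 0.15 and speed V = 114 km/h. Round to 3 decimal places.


phi = 1 + k * V / 100
phi = 1 + 0.15 * 114 / 100
phi = 1 + 0.171
phi = 1.171

1.171


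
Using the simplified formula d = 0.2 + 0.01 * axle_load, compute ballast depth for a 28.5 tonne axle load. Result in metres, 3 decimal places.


d = 0.2 + 0.01 * 28.5
d = 0.2 + 0.285
d = 0.485 m

0.485


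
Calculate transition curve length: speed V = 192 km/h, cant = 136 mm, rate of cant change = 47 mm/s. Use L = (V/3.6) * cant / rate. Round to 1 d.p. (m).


Convert speed: V = 192 / 3.6 = 53.3333 m/s
L = 53.3333 * 136 / 47
L = 7253.3333 / 47
L = 154.3 m

154.3


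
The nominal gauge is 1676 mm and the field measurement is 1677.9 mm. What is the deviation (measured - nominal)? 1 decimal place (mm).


Deviation = measured - nominal
Deviation = 1677.9 - 1676
Deviation = 1.9 mm

1.9


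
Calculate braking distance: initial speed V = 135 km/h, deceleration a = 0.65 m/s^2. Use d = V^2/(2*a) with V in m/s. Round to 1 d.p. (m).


Convert speed: V = 135 / 3.6 = 37.5 m/s
V^2 = 1406.25
d = 1406.25 / (2 * 0.65)
d = 1406.25 / 1.3
d = 1081.7 m

1081.7


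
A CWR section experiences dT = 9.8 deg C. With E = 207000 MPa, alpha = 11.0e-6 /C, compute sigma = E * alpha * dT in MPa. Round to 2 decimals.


sigma = E * alpha * dT
sigma = 207000 * 11.0e-6 * 9.8
sigma = 2.277 * 9.8
sigma = 22.31 MPa

22.31


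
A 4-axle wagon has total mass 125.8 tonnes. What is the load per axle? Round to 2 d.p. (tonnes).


Load per axle = total weight / number of axles
Load = 125.8 / 4
Load = 31.45 tonnes

31.45


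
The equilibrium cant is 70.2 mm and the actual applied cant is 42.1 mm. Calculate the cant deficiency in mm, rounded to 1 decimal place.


Cant deficiency = equilibrium cant - actual cant
CD = 70.2 - 42.1
CD = 28.1 mm

28.1


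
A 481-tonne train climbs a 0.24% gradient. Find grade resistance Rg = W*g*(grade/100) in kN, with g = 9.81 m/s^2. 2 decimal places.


Rg = W * 9.81 * grade / 100
Rg = 481 * 9.81 * 0.24 / 100
Rg = 4718.61 * 0.0024
Rg = 11.32 kN

11.32


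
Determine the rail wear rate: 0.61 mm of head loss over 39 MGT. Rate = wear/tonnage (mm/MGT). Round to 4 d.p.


Wear rate = total wear / cumulative tonnage
Rate = 0.61 / 39
Rate = 0.0156 mm/MGT

0.0156


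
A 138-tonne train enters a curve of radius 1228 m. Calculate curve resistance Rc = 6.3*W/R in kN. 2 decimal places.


Rc = 6.3 * W / R
Rc = 6.3 * 138 / 1228
Rc = 869.4 / 1228
Rc = 0.71 kN

0.71


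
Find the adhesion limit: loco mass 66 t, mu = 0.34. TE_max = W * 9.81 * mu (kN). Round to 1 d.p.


TE_max = W * g * mu
TE_max = 66 * 9.81 * 0.34
TE_max = 647.46 * 0.34
TE_max = 220.1 kN

220.1


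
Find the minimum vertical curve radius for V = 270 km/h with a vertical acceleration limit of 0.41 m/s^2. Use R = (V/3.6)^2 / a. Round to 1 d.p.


Convert speed: V = 270 / 3.6 = 75.0 m/s
V^2 = 5625.0 m^2/s^2
R_v = 5625.0 / 0.41
R_v = 13719.5 m

13719.5


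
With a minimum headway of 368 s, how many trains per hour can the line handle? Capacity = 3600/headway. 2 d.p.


Capacity = 3600 / headway
Capacity = 3600 / 368
Capacity = 9.78 trains/hour

9.78


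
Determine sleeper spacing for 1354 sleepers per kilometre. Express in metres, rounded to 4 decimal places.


Spacing = 1000 m / number of sleepers
Spacing = 1000 / 1354
Spacing = 0.7386 m

0.7386


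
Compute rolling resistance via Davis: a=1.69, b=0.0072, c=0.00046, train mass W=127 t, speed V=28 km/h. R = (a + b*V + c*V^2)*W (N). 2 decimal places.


b*V = 0.0072 * 28 = 0.2016
c*V^2 = 0.00046 * 784 = 0.36064
R_per_t = 1.69 + 0.2016 + 0.36064 = 2.25224 N/t
R_total = 2.25224 * 127 = 286.03 N

286.03


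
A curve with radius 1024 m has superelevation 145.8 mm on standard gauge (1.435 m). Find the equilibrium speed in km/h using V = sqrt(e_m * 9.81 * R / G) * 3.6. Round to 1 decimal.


Convert cant: e = 145.8 mm = 0.1458 m
V_ms = sqrt(0.1458 * 9.81 * 1024 / 1.435)
V_ms = sqrt(1020.644705) = 31.9475 m/s
V = 31.9475 * 3.6 = 115.0 km/h

115.0


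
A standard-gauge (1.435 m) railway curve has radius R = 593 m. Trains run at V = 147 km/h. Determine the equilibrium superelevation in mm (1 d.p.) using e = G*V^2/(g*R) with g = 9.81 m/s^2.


Convert speed: V = 147 / 3.6 = 40.8333 m/s
Apply formula: e = 1.435 * 40.8333^2 / (9.81 * 593)
e = 1.435 * 1667.3611 / 5817.33
e = 0.411299 m = 411.3 mm

411.3


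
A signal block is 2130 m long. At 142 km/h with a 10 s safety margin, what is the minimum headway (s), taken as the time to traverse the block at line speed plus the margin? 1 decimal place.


V = 142 / 3.6 = 39.4444 m/s
Block traversal time = 2130 / 39.4444 = 54.0 s
Headway = 54.0 + 10
Headway = 64.0 s

64.0


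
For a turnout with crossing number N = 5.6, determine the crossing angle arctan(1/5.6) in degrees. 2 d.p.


1/N = 1/5.6 = 0.178571
angle = arctan(0.178571) = 0.176709 rad
angle = 0.176709 * 180/pi = 10.12 degrees

10.12


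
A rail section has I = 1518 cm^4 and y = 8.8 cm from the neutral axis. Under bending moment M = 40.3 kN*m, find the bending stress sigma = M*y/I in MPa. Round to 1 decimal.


Convert units:
M = 40.3 kN*m = 40300000 N*mm
y = 8.8 cm = 88 mm
I = 1518 cm^4 = 15180000 mm^4
sigma = 40300000 * 88 / 15180000
sigma = 233.6 MPa

233.6


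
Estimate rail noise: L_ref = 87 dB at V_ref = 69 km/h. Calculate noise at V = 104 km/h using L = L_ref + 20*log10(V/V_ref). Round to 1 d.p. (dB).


V/V_ref = 104 / 69 = 1.507246
log10(1.507246) = 0.178184
20 * 0.178184 = 3.5637
L = 87 + 3.5637 = 90.6 dB

90.6


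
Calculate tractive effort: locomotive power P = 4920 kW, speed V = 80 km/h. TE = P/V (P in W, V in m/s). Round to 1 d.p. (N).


Convert: P = 4920 kW = 4920000 W
V = 80 / 3.6 = 22.2222 m/s
TE = 4920000 / 22.2222
TE = 221400.0 N

221400.0


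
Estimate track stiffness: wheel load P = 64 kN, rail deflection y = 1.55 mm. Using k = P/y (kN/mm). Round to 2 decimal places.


Track stiffness k = P / y
k = 64 / 1.55
k = 41.29 kN/mm

41.29


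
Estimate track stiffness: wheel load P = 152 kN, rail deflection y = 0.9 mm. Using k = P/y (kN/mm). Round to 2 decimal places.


Track stiffness k = P / y
k = 152 / 0.9
k = 168.89 kN/mm

168.89


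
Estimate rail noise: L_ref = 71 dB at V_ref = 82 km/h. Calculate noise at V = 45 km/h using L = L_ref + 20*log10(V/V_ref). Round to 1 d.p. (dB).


V/V_ref = 45 / 82 = 0.54878
log10(0.54878) = -0.260601
20 * -0.260601 = -5.212
L = 71 + -5.212 = 65.8 dB

65.8


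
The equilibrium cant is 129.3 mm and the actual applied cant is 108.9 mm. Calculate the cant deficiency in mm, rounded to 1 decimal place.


Cant deficiency = equilibrium cant - actual cant
CD = 129.3 - 108.9
CD = 20.4 mm

20.4


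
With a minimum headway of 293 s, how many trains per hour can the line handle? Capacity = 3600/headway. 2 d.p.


Capacity = 3600 / headway
Capacity = 3600 / 293
Capacity = 12.29 trains/hour

12.29


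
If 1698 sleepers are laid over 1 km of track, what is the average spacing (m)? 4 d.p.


Spacing = 1000 m / number of sleepers
Spacing = 1000 / 1698
Spacing = 0.5889 m

0.5889


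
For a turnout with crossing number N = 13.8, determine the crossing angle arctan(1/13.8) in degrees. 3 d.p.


1/N = 1/13.8 = 0.072464
angle = arctan(0.072464) = 0.072337 rad
angle = 0.072337 * 180/pi = 4.145 degrees

4.145


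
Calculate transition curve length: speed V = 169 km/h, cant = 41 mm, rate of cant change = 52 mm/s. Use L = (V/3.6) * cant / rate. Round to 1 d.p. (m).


Convert speed: V = 169 / 3.6 = 46.9444 m/s
L = 46.9444 * 41 / 52
L = 1924.7222 / 52
L = 37.0 m

37.0


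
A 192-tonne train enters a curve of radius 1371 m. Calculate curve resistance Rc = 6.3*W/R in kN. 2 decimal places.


Rc = 6.3 * W / R
Rc = 6.3 * 192 / 1371
Rc = 1209.6 / 1371
Rc = 0.88 kN

0.88


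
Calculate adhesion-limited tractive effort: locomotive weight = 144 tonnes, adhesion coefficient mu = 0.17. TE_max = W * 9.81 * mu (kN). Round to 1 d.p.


TE_max = W * g * mu
TE_max = 144 * 9.81 * 0.17
TE_max = 1412.64 * 0.17
TE_max = 240.1 kN

240.1


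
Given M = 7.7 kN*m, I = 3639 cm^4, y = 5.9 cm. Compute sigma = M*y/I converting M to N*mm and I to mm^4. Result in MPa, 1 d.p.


Convert units:
M = 7.7 kN*m = 7700000 N*mm
y = 5.9 cm = 59 mm
I = 3639 cm^4 = 36390000 mm^4
sigma = 7700000 * 59 / 36390000
sigma = 12.5 MPa

12.5


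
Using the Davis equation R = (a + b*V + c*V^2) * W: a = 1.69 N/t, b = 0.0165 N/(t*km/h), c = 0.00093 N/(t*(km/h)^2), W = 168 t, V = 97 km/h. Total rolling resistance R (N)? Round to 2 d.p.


b*V = 0.0165 * 97 = 1.6005
c*V^2 = 0.00093 * 9409 = 8.75037
R_per_t = 1.69 + 1.6005 + 8.75037 = 12.04087 N/t
R_total = 12.04087 * 168 = 2022.87 N

2022.87


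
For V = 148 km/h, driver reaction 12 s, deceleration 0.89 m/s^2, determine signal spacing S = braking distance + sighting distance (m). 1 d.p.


V = 148 / 3.6 = 41.1111 m/s
Braking distance = 41.1111^2 / (2*0.89) = 949.5076 m
Sighting distance = 41.1111 * 12 = 493.3333 m
S = 949.5076 + 493.3333 = 1442.8 m

1442.8


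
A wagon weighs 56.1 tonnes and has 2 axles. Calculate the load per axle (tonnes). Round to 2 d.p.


Load per axle = total weight / number of axles
Load = 56.1 / 2
Load = 28.05 tonnes

28.05


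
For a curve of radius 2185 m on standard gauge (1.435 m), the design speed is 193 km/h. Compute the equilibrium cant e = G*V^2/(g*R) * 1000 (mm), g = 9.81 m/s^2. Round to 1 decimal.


Convert speed: V = 193 / 3.6 = 53.6111 m/s
Apply formula: e = 1.435 * 53.6111^2 / (9.81 * 2185)
e = 1.435 * 2874.1512 / 21434.85
e = 0.192416 m = 192.4 mm

192.4


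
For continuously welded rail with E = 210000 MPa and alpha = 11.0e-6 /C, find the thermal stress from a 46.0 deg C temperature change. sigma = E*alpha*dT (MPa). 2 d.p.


sigma = E * alpha * dT
sigma = 210000 * 11.0e-6 * 46.0
sigma = 2.31 * 46.0
sigma = 106.26 MPa

106.26


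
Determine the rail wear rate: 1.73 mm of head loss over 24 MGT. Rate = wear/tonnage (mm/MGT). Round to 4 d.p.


Wear rate = total wear / cumulative tonnage
Rate = 1.73 / 24
Rate = 0.0721 mm/MGT

0.0721


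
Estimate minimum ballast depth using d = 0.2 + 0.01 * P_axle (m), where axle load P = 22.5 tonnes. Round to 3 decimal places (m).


d = 0.2 + 0.01 * 22.5
d = 0.2 + 0.225
d = 0.425 m

0.425


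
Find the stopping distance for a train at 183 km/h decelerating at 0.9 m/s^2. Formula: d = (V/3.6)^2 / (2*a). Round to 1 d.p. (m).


Convert speed: V = 183 / 3.6 = 50.8333 m/s
V^2 = 2584.0278
d = 2584.0278 / (2 * 0.9)
d = 2584.0278 / 1.8
d = 1435.6 m

1435.6


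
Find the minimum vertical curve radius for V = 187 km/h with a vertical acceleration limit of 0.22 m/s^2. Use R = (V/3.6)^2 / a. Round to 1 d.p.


Convert speed: V = 187 / 3.6 = 51.9444 m/s
V^2 = 2698.2253 m^2/s^2
R_v = 2698.2253 / 0.22
R_v = 12264.7 m

12264.7


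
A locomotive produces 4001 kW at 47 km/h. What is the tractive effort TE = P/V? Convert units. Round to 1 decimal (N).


Convert: P = 4001 kW = 4001000 W
V = 47 / 3.6 = 13.0556 m/s
TE = 4001000 / 13.0556
TE = 306459.6 N

306459.6


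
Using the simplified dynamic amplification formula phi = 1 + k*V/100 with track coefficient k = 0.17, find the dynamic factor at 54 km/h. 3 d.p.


phi = 1 + k * V / 100
phi = 1 + 0.17 * 54 / 100
phi = 1 + 0.0918
phi = 1.092

1.092


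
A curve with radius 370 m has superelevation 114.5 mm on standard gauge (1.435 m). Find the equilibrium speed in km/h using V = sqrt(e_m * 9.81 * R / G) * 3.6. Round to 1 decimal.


Convert cant: e = 114.5 mm = 0.1145 m
V_ms = sqrt(0.1145 * 9.81 * 370 / 1.435)
V_ms = sqrt(289.617178) = 17.0181 m/s
V = 17.0181 * 3.6 = 61.3 km/h

61.3


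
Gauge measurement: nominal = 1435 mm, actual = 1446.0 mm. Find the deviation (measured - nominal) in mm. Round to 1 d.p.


Deviation = measured - nominal
Deviation = 1446.0 - 1435
Deviation = 11.0 mm

11.0


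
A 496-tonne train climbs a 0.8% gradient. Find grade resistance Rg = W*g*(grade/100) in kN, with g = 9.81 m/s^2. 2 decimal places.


Rg = W * 9.81 * grade / 100
Rg = 496 * 9.81 * 0.8 / 100
Rg = 4865.76 * 0.008
Rg = 38.93 kN

38.93


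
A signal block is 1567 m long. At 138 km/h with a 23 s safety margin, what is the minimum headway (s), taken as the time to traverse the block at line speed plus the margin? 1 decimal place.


V = 138 / 3.6 = 38.3333 m/s
Block traversal time = 1567 / 38.3333 = 40.8783 s
Headway = 40.8783 + 23
Headway = 63.9 s

63.9


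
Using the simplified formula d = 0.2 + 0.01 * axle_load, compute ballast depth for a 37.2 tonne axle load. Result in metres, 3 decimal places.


d = 0.2 + 0.01 * 37.2
d = 0.2 + 0.372
d = 0.572 m

0.572


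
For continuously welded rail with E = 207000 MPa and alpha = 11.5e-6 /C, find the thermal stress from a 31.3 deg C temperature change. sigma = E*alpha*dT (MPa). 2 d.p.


sigma = E * alpha * dT
sigma = 207000 * 11.5e-6 * 31.3
sigma = 2.3805 * 31.3
sigma = 74.51 MPa

74.51


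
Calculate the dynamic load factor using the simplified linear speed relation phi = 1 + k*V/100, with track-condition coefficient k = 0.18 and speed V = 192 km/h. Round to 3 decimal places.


phi = 1 + k * V / 100
phi = 1 + 0.18 * 192 / 100
phi = 1 + 0.3456
phi = 1.346

1.346


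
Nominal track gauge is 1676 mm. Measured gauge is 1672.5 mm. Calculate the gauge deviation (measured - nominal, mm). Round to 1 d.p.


Deviation = measured - nominal
Deviation = 1672.5 - 1676
Deviation = -3.5 mm

-3.5


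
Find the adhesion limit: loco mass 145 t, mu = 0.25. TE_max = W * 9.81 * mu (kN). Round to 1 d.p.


TE_max = W * g * mu
TE_max = 145 * 9.81 * 0.25
TE_max = 1422.45 * 0.25
TE_max = 355.6 kN

355.6


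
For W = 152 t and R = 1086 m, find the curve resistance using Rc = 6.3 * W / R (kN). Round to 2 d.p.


Rc = 6.3 * W / R
Rc = 6.3 * 152 / 1086
Rc = 957.6 / 1086
Rc = 0.88 kN

0.88


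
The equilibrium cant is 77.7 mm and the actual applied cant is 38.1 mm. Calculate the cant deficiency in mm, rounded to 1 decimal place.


Cant deficiency = equilibrium cant - actual cant
CD = 77.7 - 38.1
CD = 39.6 mm

39.6


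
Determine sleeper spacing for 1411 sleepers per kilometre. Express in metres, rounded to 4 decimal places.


Spacing = 1000 m / number of sleepers
Spacing = 1000 / 1411
Spacing = 0.7087 m

0.7087


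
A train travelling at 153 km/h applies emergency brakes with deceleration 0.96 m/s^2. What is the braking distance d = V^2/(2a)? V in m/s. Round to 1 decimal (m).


Convert speed: V = 153 / 3.6 = 42.5 m/s
V^2 = 1806.25
d = 1806.25 / (2 * 0.96)
d = 1806.25 / 1.92
d = 940.8 m

940.8


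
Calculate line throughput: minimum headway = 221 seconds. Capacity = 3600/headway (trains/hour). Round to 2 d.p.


Capacity = 3600 / headway
Capacity = 3600 / 221
Capacity = 16.29 trains/hour

16.29


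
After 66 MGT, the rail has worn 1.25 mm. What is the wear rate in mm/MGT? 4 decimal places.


Wear rate = total wear / cumulative tonnage
Rate = 1.25 / 66
Rate = 0.0189 mm/MGT

0.0189


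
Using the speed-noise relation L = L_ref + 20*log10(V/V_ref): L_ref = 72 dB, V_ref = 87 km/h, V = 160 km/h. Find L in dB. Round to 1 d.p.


V/V_ref = 160 / 87 = 1.83908
log10(1.83908) = 0.264601
20 * 0.264601 = 5.292
L = 72 + 5.292 = 77.3 dB

77.3


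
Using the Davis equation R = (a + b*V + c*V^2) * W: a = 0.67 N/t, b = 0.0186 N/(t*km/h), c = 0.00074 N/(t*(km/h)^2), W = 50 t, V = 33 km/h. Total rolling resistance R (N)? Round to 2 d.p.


b*V = 0.0186 * 33 = 0.6138
c*V^2 = 0.00074 * 1089 = 0.80586
R_per_t = 0.67 + 0.6138 + 0.80586 = 2.08966 N/t
R_total = 2.08966 * 50 = 104.48 N

104.48


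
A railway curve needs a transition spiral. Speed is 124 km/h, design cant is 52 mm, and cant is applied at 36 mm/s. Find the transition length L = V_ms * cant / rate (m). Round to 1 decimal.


Convert speed: V = 124 / 3.6 = 34.4444 m/s
L = 34.4444 * 52 / 36
L = 1791.1111 / 36
L = 49.8 m

49.8


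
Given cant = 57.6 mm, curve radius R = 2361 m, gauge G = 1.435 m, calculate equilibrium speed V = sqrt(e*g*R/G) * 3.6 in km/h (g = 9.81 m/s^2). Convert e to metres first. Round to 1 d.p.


Convert cant: e = 57.6 mm = 0.0576 m
V_ms = sqrt(0.0576 * 9.81 * 2361 / 1.435)
V_ms = sqrt(929.684471) = 30.4907 m/s
V = 30.4907 * 3.6 = 109.8 km/h

109.8


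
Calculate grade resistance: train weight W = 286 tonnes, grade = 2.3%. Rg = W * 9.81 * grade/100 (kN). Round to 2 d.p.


Rg = W * 9.81 * grade / 100
Rg = 286 * 9.81 * 2.3 / 100
Rg = 2805.66 * 0.023
Rg = 64.53 kN

64.53


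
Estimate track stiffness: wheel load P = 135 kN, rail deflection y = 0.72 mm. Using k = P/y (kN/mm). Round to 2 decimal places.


Track stiffness k = P / y
k = 135 / 0.72
k = 187.50 kN/mm

187.50


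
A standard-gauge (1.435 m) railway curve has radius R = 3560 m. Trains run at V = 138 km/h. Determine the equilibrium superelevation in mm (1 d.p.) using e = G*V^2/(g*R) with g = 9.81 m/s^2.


Convert speed: V = 138 / 3.6 = 38.3333 m/s
Apply formula: e = 1.435 * 38.3333^2 / (9.81 * 3560)
e = 1.435 * 1469.4444 / 34923.6
e = 0.060379 m = 60.4 mm

60.4


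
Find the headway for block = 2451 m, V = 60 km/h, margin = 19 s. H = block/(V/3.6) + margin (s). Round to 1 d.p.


V = 60 / 3.6 = 16.6667 m/s
Block traversal time = 2451 / 16.6667 = 147.06 s
Headway = 147.06 + 19
Headway = 166.1 s

166.1


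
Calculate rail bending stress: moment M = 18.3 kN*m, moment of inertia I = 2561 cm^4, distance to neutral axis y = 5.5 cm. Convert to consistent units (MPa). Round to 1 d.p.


Convert units:
M = 18.3 kN*m = 18300000 N*mm
y = 5.5 cm = 55 mm
I = 2561 cm^4 = 25610000 mm^4
sigma = 18300000 * 55 / 25610000
sigma = 39.3 MPa

39.3


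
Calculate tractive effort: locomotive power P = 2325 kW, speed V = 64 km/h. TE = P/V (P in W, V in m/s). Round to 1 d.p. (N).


Convert: P = 2325 kW = 2325000 W
V = 64 / 3.6 = 17.7778 m/s
TE = 2325000 / 17.7778
TE = 130781.3 N

130781.3


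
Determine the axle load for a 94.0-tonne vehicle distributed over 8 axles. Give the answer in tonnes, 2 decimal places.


Load per axle = total weight / number of axles
Load = 94.0 / 8
Load = 11.75 tonnes

11.75


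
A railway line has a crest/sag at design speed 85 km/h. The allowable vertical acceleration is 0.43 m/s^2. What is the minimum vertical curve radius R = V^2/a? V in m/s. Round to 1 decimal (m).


Convert speed: V = 85 / 3.6 = 23.6111 m/s
V^2 = 557.4846 m^2/s^2
R_v = 557.4846 / 0.43
R_v = 1296.5 m

1296.5


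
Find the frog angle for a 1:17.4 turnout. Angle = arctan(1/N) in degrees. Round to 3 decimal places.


1/N = 1/17.4 = 0.057471
angle = arctan(0.057471) = 0.057408 rad
angle = 0.057408 * 180/pi = 3.289 degrees

3.289


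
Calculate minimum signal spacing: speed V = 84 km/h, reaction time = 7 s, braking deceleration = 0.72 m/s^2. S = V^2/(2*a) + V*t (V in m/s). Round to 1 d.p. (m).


V = 84 / 3.6 = 23.3333 m/s
Braking distance = 23.3333^2 / (2*0.72) = 378.0864 m
Sighting distance = 23.3333 * 7 = 163.3333 m
S = 378.0864 + 163.3333 = 541.4 m

541.4


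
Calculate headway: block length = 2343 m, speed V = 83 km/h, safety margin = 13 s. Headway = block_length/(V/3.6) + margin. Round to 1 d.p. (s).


V = 83 / 3.6 = 23.0556 m/s
Block traversal time = 2343 / 23.0556 = 101.6241 s
Headway = 101.6241 + 13
Headway = 114.6 s

114.6


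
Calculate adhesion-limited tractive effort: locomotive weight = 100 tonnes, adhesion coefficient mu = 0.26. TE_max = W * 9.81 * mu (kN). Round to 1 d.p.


TE_max = W * g * mu
TE_max = 100 * 9.81 * 0.26
TE_max = 981.0 * 0.26
TE_max = 255.1 kN

255.1


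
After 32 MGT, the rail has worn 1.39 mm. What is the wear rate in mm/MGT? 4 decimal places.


Wear rate = total wear / cumulative tonnage
Rate = 1.39 / 32
Rate = 0.0434 mm/MGT

0.0434


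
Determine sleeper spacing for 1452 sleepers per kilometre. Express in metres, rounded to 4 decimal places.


Spacing = 1000 m / number of sleepers
Spacing = 1000 / 1452
Spacing = 0.6887 m

0.6887


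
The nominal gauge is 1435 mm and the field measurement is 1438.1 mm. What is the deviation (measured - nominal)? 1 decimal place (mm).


Deviation = measured - nominal
Deviation = 1438.1 - 1435
Deviation = 3.1 mm

3.1


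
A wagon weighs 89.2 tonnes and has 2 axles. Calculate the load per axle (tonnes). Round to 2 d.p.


Load per axle = total weight / number of axles
Load = 89.2 / 2
Load = 44.60 tonnes

44.60


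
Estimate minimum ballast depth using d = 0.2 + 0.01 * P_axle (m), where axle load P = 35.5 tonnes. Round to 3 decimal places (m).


d = 0.2 + 0.01 * 35.5
d = 0.2 + 0.355
d = 0.555 m

0.555


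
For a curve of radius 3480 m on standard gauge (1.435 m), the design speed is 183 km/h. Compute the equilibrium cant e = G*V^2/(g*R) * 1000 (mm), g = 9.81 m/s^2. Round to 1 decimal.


Convert speed: V = 183 / 3.6 = 50.8333 m/s
Apply formula: e = 1.435 * 50.8333^2 / (9.81 * 3480)
e = 1.435 * 2584.0278 / 34138.8
e = 0.108618 m = 108.6 mm

108.6


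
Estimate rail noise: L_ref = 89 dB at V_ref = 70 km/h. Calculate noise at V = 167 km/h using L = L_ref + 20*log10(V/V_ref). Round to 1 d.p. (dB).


V/V_ref = 167 / 70 = 2.385714
log10(2.385714) = 0.377618
20 * 0.377618 = 7.5524
L = 89 + 7.5524 = 96.6 dB

96.6


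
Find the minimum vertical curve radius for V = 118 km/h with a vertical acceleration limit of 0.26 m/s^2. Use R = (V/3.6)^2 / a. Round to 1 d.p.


Convert speed: V = 118 / 3.6 = 32.7778 m/s
V^2 = 1074.3827 m^2/s^2
R_v = 1074.3827 / 0.26
R_v = 4132.2 m

4132.2


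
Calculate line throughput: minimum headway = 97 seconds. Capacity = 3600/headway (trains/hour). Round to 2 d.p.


Capacity = 3600 / headway
Capacity = 3600 / 97
Capacity = 37.11 trains/hour

37.11


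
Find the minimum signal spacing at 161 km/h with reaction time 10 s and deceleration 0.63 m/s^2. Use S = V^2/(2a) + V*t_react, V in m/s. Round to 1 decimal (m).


V = 161 / 3.6 = 44.7222 m/s
Braking distance = 44.7222^2 / (2*0.63) = 1587.3628 m
Sighting distance = 44.7222 * 10 = 447.2222 m
S = 1587.3628 + 447.2222 = 2034.6 m

2034.6


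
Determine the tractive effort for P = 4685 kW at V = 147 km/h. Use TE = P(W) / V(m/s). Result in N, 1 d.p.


Convert: P = 4685 kW = 4685000 W
V = 147 / 3.6 = 40.8333 m/s
TE = 4685000 / 40.8333
TE = 114734.7 N

114734.7


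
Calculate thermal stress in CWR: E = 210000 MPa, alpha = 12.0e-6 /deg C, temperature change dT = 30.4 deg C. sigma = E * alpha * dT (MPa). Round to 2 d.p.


sigma = E * alpha * dT
sigma = 210000 * 12.0e-6 * 30.4
sigma = 2.52 * 30.4
sigma = 76.61 MPa

76.61


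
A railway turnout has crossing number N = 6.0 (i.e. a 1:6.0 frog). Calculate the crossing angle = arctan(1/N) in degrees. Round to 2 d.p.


1/N = 1/6.0 = 0.166667
angle = arctan(0.166667) = 0.165149 rad
angle = 0.165149 * 180/pi = 9.46 degrees

9.46


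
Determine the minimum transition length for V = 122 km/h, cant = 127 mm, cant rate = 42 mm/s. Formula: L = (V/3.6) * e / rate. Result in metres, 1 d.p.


Convert speed: V = 122 / 3.6 = 33.8889 m/s
L = 33.8889 * 127 / 42
L = 4303.8889 / 42
L = 102.5 m

102.5


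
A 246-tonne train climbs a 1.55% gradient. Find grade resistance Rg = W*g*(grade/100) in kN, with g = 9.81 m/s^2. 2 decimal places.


Rg = W * 9.81 * grade / 100
Rg = 246 * 9.81 * 1.55 / 100
Rg = 2413.26 * 0.0155
Rg = 37.41 kN

37.41


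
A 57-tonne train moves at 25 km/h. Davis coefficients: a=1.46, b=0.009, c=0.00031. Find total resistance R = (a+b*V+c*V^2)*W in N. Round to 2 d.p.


b*V = 0.009 * 25 = 0.225
c*V^2 = 0.00031 * 625 = 0.19375
R_per_t = 1.46 + 0.225 + 0.19375 = 1.87875 N/t
R_total = 1.87875 * 57 = 107.09 N

107.09


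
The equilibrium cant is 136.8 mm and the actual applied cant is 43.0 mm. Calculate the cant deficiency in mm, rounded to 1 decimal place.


Cant deficiency = equilibrium cant - actual cant
CD = 136.8 - 43.0
CD = 93.8 mm

93.8


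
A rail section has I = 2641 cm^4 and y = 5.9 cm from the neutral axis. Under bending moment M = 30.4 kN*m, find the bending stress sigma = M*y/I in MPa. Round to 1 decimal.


Convert units:
M = 30.4 kN*m = 30400000 N*mm
y = 5.9 cm = 59 mm
I = 2641 cm^4 = 26410000 mm^4
sigma = 30400000 * 59 / 26410000
sigma = 67.9 MPa

67.9


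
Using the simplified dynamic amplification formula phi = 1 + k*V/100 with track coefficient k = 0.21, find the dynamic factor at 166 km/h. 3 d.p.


phi = 1 + k * V / 100
phi = 1 + 0.21 * 166 / 100
phi = 1 + 0.3486
phi = 1.349

1.349


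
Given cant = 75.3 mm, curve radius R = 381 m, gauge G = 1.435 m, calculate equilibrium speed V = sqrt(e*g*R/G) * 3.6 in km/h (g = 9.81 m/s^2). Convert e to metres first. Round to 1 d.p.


Convert cant: e = 75.3 mm = 0.0753 m
V_ms = sqrt(0.0753 * 9.81 * 381 / 1.435)
V_ms = sqrt(196.126852) = 14.0045 m/s
V = 14.0045 * 3.6 = 50.4 km/h

50.4


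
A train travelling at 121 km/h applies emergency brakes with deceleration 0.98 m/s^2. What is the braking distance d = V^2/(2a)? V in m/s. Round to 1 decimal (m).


Convert speed: V = 121 / 3.6 = 33.6111 m/s
V^2 = 1129.7068
d = 1129.7068 / (2 * 0.98)
d = 1129.7068 / 1.96
d = 576.4 m

576.4


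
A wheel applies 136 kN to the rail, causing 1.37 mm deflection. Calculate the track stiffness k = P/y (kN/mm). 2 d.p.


Track stiffness k = P / y
k = 136 / 1.37
k = 99.27 kN/mm

99.27


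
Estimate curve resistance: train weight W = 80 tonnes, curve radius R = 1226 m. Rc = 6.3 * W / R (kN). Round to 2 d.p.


Rc = 6.3 * W / R
Rc = 6.3 * 80 / 1226
Rc = 504.0 / 1226
Rc = 0.41 kN

0.41


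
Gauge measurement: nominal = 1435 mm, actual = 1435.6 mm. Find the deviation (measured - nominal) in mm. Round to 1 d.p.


Deviation = measured - nominal
Deviation = 1435.6 - 1435
Deviation = 0.6 mm

0.6


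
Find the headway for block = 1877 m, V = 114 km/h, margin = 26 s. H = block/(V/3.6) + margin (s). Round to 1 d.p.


V = 114 / 3.6 = 31.6667 m/s
Block traversal time = 1877 / 31.6667 = 59.2737 s
Headway = 59.2737 + 26
Headway = 85.3 s

85.3


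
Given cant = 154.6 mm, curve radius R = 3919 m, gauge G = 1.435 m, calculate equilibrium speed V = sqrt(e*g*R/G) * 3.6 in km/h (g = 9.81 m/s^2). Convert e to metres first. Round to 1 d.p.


Convert cant: e = 154.6 mm = 0.1546 m
V_ms = sqrt(0.1546 * 9.81 * 3919 / 1.435)
V_ms = sqrt(4141.921459) = 64.3578 m/s
V = 64.3578 * 3.6 = 231.7 km/h

231.7


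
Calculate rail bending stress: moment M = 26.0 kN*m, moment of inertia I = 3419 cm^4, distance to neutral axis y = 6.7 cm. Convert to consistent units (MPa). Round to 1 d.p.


Convert units:
M = 26.0 kN*m = 26000000 N*mm
y = 6.7 cm = 67 mm
I = 3419 cm^4 = 34190000 mm^4
sigma = 26000000 * 67 / 34190000
sigma = 51.0 MPa

51.0


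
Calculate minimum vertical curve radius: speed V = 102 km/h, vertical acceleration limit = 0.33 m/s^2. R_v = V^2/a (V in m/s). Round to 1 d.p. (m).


Convert speed: V = 102 / 3.6 = 28.3333 m/s
V^2 = 802.7778 m^2/s^2
R_v = 802.7778 / 0.33
R_v = 2432.7 m

2432.7


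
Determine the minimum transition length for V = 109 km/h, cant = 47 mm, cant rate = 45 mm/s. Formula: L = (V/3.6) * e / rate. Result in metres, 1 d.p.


Convert speed: V = 109 / 3.6 = 30.2778 m/s
L = 30.2778 * 47 / 45
L = 1423.0556 / 45
L = 31.6 m

31.6


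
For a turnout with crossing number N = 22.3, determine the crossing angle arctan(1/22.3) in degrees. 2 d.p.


1/N = 1/22.3 = 0.044843
angle = arctan(0.044843) = 0.044813 rad
angle = 0.044813 * 180/pi = 2.57 degrees

2.57


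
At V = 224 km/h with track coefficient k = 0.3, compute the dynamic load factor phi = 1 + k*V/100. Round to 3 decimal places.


phi = 1 + k * V / 100
phi = 1 + 0.3 * 224 / 100
phi = 1 + 0.672
phi = 1.672

1.672


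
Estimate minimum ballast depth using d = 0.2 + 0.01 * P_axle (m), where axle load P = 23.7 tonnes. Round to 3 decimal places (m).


d = 0.2 + 0.01 * 23.7
d = 0.2 + 0.237
d = 0.437 m

0.437


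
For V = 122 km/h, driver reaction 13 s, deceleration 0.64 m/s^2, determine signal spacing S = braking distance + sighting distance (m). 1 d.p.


V = 122 / 3.6 = 33.8889 m/s
Braking distance = 33.8889^2 / (2*0.64) = 897.2319 m
Sighting distance = 33.8889 * 13 = 440.5556 m
S = 897.2319 + 440.5556 = 1337.8 m

1337.8


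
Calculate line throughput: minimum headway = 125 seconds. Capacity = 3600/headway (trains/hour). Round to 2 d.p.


Capacity = 3600 / headway
Capacity = 3600 / 125
Capacity = 28.80 trains/hour

28.80


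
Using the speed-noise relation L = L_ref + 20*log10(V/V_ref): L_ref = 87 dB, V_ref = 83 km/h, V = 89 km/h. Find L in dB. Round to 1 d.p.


V/V_ref = 89 / 83 = 1.072289
log10(1.072289) = 0.030312
20 * 0.030312 = 0.6062
L = 87 + 0.6062 = 87.6 dB

87.6
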